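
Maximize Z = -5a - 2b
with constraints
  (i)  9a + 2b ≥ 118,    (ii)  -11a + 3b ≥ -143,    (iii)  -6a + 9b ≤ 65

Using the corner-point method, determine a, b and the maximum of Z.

a = 640/49, b = 11/49, maximum Z = -3222/49

Extreme points and Z = -5a - 2b:
  (640/49, 11/49) → Z = -3222/49
  (932/93, 431/31) → Z = -7246/93
  (494/27, 1573/81) → Z = -10556/81

The binding constraints are 9a + 2b = 118 and -11a + 3b = -143.
Solving simultaneously gives a = 640/49, b = 11/49.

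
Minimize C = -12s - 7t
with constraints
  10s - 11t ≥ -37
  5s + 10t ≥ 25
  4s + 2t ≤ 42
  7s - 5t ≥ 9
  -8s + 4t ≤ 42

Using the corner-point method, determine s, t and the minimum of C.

The binding constraints are 4s + 2t = 42 and 7s - 5t = 9.
Solving simultaneously gives s = 114/17, t = 129/17.

s = 114/17, t = 129/17, minimum C = -2271/17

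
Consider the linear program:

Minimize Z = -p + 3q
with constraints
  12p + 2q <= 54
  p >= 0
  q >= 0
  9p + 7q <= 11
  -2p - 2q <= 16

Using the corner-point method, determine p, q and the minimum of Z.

p = 11/9, q = 0, minimum Z = -11/9

The binding constraints are q = 0 and 9p + 7q = 11.
Solving simultaneously gives p = 11/9, q = 0.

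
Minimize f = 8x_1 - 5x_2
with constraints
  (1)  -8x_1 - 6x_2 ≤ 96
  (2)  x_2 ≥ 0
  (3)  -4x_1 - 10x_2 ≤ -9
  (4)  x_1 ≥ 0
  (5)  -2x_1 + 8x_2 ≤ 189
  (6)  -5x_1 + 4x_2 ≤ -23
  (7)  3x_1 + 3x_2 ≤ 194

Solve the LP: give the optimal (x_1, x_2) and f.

Corner points and f = 8x_1 - 5x_2:
  (23/5, 0) → f = 184/5
  (194/3, 0) → f = 1552/3
  (235/8, 991/32) → f = 2565/32
  (197/6, 191/6) → f = 207/2

x_1 = 23/5, x_2 = 0, minimum f = 184/5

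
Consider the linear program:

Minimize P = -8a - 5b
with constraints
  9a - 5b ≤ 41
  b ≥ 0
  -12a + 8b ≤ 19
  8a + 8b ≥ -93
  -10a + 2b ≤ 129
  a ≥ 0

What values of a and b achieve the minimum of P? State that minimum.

Extreme points and P = -8a - 5b:
  (41/9, 0) → P = -328/9
  (141/4, 221/4) → P = -2233/4
  (0, 0) → P = 0
  (0, 19/8) → P = -95/8

a = 141/4, b = 221/4, minimum P = -2233/4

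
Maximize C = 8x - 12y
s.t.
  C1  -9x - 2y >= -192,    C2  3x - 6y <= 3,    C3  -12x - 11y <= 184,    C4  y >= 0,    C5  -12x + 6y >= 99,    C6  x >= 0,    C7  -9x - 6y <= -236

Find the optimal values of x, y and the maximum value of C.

At the optimal vertex, -12x + 6y = 99 and -9x - 6y = -236.
Solving simultaneously gives x = 137/21, y = 1241/42.

x = 137/21, y = 1241/42, maximum C = -6350/21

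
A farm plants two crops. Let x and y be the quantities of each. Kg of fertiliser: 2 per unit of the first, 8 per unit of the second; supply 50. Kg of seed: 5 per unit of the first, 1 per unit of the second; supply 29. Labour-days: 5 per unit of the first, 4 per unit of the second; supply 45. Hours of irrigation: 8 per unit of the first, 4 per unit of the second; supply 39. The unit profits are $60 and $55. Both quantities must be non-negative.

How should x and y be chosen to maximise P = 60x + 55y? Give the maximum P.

x = 2, y = 23/4, maximum P = 1745/4

The binding constraints are 2x + 8y = 50 and 8x + 4y = 39.
Solving simultaneously gives x = 2, y = 23/4.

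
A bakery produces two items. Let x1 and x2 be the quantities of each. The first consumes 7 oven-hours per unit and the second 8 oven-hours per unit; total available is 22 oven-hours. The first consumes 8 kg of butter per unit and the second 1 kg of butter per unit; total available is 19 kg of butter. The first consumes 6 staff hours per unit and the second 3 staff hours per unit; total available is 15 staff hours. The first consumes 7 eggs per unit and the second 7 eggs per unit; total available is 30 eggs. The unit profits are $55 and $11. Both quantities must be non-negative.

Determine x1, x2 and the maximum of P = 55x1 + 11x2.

Vertices and P = 55x1 + 11x2:
  (0, 0) → P = 0
  (0, 11/4) → P = 121/4
  (19/8, 0) → P = 1045/8
  (2, 1) → P = 121
  (7/3, 1/3) → P = 132

The binding constraints are 8x1 + x2 = 19 and 6x1 + 3x2 = 15.
Solving simultaneously gives x1 = 7/3, x2 = 1/3.

x1 = 7/3, x2 = 1/3, maximum P = 132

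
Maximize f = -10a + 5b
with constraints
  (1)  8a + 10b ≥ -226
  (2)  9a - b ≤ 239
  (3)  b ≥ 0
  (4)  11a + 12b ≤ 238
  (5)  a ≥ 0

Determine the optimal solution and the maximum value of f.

Vertices and f = -10a + 5b:
  (238/11, 0) → f = -2380/11
  (0, 0) → f = 0
  (0, 119/6) → f = 595/6

a = 0, b = 119/6, maximum f = 595/6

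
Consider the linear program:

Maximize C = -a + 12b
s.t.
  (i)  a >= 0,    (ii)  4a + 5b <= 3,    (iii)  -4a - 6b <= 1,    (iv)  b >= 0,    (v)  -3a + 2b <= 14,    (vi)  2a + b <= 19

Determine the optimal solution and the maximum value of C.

Feasible corners and C = -a + 12b:
  (0, 3/5) → C = 36/5
  (0, 0) → C = 0
  (3/4, 0) → C = -3/4

a = 0, b = 3/5, maximum C = 36/5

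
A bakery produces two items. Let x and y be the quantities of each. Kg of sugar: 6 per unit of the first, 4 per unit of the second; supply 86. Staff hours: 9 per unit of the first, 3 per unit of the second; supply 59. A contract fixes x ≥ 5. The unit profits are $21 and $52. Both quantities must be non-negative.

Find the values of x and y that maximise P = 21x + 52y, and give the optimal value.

x = 5, y = 14/3, maximum P = 1043/3

Vertices and P = 21x + 52y:
  (59/9, 0) → P = 413/3
  (5, 0) → P = 105
  (5, 14/3) → P = 1043/3

At the optimal vertex, 9x + 3y = 59 and x = 5.
Solving simultaneously gives x = 5, y = 14/3.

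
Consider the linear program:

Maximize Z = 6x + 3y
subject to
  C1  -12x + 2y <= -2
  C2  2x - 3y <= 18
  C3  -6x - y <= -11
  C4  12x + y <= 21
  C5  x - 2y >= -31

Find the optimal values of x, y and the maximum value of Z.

x = 11/9, y = 19/3, maximum Z = 79/3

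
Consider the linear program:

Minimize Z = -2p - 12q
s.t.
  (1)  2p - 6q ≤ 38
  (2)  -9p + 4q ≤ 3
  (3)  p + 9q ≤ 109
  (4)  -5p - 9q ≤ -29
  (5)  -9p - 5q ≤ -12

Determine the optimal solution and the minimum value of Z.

p = 83/2, q = 15/2, minimum Z = -173

Corner points and Z = -2p - 12q:
  (83/2, 15/2) → Z = -173
  (43/4, -11/4) → Z = 23/2
  (409/85, 984/85) → Z = -12626/85
  (89/101, 276/101) → Z = -3490/101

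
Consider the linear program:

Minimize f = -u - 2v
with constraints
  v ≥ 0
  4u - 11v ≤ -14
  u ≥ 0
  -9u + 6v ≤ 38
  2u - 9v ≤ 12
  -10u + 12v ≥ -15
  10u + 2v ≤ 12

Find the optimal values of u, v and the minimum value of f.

u = 0, v = 6, minimum f = -12

Feasible corners and f = -u - 2v:
  (0, 14/11) → f = -28/11
  (52/59, 94/59) → f = -240/59
  (0, 6) → f = -12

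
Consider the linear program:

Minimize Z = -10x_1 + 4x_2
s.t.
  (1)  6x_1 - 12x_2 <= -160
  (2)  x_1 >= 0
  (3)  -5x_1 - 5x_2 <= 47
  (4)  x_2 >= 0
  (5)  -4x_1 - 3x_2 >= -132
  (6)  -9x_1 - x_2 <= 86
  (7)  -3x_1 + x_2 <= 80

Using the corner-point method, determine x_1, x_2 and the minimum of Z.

x_1 = 184/11, x_2 = 716/33, minimum Z = -2656/33

Corner points and Z = -10x_1 + 4x_2:
  (0, 40/3) → Z = 160/3
  (184/11, 716/33) → Z = -2656/33
  (0, 44) → Z = 176

The optimum lies where 6x_1 - 12x_2 = -160 and -4x_1 - 3x_2 = -132.
Solving simultaneously gives x_1 = 184/11, x_2 = 716/33.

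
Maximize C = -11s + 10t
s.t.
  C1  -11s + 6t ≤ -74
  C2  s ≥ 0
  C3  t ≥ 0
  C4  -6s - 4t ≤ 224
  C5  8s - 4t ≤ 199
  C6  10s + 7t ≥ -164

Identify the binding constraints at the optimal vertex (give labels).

C1 and C5

Feasible corners and C = -11s + 10t:
  (74/11, 0) → C = -74
  (449/2, 1597/4) → C = 1523
  (199/8, 0) → C = -2189/8

The maximum is at (449/2, 1597/4). Substituting into each constraint, equality holds for C1 and C5; the remaining constraints have slack.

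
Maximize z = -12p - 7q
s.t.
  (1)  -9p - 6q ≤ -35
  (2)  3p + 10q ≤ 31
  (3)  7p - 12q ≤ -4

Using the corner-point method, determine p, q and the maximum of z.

p = 41/18, q = 29/12, maximum z = -177/4

Corner points and z = -12p - 7q:
  (41/18, 29/12) → z = -177/4
  (66/25, 281/150) → z = -6719/150
  (166/53, 229/106) → z = -5587/106

At the optimal vertex, -9p - 6q = -35 and 3p + 10q = 31.
Solving simultaneously gives p = 41/18, q = 29/12.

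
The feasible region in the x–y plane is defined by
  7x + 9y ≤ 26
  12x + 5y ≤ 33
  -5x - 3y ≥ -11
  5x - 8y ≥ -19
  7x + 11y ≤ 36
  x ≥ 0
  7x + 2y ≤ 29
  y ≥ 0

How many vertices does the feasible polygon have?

5

Pairwise boundary intersections that survive every other constraint:
  (7/8, 53/24)
  (37/101, 263/101)
  (11/5, 0)
  (0, 19/8)
  (0, 0)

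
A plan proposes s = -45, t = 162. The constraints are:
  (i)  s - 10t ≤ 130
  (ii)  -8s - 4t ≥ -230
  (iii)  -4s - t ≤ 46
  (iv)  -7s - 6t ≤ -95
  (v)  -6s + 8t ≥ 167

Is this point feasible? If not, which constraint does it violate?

Constraint (ii): -8s - 4t = -288, which is not ≥ -230. All other constraints are satisfied.

not feasible — violates (ii)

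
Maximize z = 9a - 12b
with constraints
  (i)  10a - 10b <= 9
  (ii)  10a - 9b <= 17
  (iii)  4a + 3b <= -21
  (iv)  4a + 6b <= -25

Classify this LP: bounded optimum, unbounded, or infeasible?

unbounded

From the feasible point (-183/70, -123/35), moving in the direction (-10, -10) keeps every constraint satisfied while z increases without bound.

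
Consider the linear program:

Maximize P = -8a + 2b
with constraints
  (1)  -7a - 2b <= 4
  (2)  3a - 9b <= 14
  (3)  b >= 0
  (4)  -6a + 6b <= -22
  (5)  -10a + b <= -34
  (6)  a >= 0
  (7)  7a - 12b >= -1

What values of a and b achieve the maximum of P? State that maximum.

Corner points and P = -8a + 2b:
  (14/3, 0) → P = -112/3
  (11/3, 0) → P = -88/3
  (9, 16/3) → P = -184/3
The feasible region is unbounded (it extends along (12, 7), (3, 1)), but P strictly decreases along every unbounded feasible direction, so there is no improving ray and the maximum is attained at a vertex.

The binding constraints are b = 0 and -6a + 6b = -22.
Solving simultaneously gives a = 11/3, b = 0.

a = 11/3, b = 0, maximum P = -88/3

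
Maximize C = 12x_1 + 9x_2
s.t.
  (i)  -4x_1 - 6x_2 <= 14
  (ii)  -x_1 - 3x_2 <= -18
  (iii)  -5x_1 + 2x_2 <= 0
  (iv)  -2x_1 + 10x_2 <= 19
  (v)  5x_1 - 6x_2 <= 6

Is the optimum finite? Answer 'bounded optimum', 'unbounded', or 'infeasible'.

The boundaries -x_1 - 3x_2 = -18 and -5x_1 + 2x_2 = 0 meet at (36/17, 90/17), but that point violates -2x_1 + 10x_2 ≤ 19. Every candidate vertex is excluded by some other constraint, so the feasible region is empty.

infeasible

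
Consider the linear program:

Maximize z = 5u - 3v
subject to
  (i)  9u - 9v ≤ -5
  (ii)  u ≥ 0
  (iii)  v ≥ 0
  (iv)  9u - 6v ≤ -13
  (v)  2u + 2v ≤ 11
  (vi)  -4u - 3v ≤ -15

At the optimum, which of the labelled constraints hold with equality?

(iv) and (v)

Feasible corners and z = 5u - 3v:
  (0, 11/2) → z = -33/2
  (0, 5) → z = -15
  (4/3, 25/6) → z = -35/6
  (1, 11/3) → z = -6

The maximum is at (4/3, 25/6). Substituting into each constraint, equality holds for (iv) and (v); the remaining constraints have slack.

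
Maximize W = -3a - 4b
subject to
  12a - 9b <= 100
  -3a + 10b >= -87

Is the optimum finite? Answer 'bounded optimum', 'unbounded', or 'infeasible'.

From the feasible point (7/3, -8), moving in the direction (-10, -3) keeps every constraint satisfied while W increases without bound.

unbounded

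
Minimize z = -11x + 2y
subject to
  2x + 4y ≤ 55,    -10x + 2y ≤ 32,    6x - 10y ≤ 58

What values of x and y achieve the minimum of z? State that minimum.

Extreme points and z = -11x + 2y:
  (-9/22, 307/22) → z = 713/22
  (391/22, 107/22) → z = -4087/22
  (-109/22, -193/22) → z = 813/22

x = 391/22, y = 107/22, minimum z = -4087/22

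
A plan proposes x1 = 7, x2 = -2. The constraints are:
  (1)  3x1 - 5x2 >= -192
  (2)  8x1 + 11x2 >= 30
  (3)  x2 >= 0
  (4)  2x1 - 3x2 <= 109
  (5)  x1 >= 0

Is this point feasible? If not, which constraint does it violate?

Constraint (3): x2 = -2, which is not ≥ 0. All other constraints are satisfied.

not feasible — violates (3)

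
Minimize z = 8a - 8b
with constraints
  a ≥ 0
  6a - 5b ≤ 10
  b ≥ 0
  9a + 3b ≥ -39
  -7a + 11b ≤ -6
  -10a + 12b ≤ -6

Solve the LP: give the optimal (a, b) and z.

a = 6/7, b = 0, minimum z = 48/7

Corner points and z = 8a - 8b:
  (5/3, 0) → z = 40/3
  (80/31, 34/31) → z = 368/31
  (6/7, 0) → z = 48/7

The optimum lies where b = 0 and -7a + 11b = -6.
Solving simultaneously gives a = 6/7, b = 0.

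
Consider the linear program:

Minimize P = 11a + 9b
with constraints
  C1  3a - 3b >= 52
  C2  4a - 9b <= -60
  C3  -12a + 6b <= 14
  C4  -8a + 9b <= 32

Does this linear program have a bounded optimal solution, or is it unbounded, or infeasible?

Extreme points and P = 11a + 9b:
  (216/5, 388/15) → P = 708
  (188, 512/3) → P = 3604
The feasible region has finitely many vertices and no improving ray; the minimum is 708 at (216/5, 388/15).

bounded optimum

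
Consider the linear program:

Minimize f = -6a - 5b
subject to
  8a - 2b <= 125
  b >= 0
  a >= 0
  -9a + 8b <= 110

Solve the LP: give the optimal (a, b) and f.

a = 610/23, b = 2005/46, minimum f = -17345/46

Corner points and f = -6a - 5b:
  (125/8, 0) → f = -375/4
  (610/23, 2005/46) → f = -17345/46
  (0, 0) → f = 0
  (0, 55/4) → f = -275/4

At the optimal vertex, 8a - 2b = 125 and -9a + 8b = 110.
Solving simultaneously gives a = 610/23, b = 2005/46.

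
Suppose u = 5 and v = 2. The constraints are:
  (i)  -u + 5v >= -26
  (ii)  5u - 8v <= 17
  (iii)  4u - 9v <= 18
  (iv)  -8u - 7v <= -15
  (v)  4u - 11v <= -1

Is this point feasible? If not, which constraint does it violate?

feasible

(i): 5 ≥ -26 ✓
(ii): 9 ≤ 17 ✓
(iii): 2 ≤ 18 ✓
(iv): -54 ≤ -15 ✓
(v): -2 ≤ -1 ✓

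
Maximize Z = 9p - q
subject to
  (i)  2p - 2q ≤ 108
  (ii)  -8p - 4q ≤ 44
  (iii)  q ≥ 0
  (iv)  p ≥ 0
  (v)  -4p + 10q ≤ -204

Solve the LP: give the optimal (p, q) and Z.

p = 56, q = 2, maximum Z = 502

The binding constraints are 2p - 2q = 108 and -4p + 10q = -204.
Solving simultaneously gives p = 56, q = 2.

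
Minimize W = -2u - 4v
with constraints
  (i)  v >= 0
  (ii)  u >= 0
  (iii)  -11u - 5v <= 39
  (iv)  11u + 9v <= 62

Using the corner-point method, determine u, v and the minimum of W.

u = 0, v = 62/9, minimum W = -248/9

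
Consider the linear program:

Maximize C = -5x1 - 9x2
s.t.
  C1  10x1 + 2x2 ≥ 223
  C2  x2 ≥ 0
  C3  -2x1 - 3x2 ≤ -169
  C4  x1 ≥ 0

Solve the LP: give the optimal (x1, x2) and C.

Corner points and C = -5x1 - 9x2:
  (331/26, 622/13) → C = -12851/26
  (0, 223/2) → C = -2007/2
  (169/2, 0) → C = -845/2
The feasible region is unbounded (it extends along (0, 1), (1, 0)), but C strictly decreases along every unbounded feasible direction, so there is no improving ray and the maximum is attained at a vertex.

The optimum lies where x2 = 0 and -2x1 - 3x2 = -169.
Solving simultaneously gives x1 = 169/2, x2 = 0.

x1 = 169/2, x2 = 0, maximum C = -845/2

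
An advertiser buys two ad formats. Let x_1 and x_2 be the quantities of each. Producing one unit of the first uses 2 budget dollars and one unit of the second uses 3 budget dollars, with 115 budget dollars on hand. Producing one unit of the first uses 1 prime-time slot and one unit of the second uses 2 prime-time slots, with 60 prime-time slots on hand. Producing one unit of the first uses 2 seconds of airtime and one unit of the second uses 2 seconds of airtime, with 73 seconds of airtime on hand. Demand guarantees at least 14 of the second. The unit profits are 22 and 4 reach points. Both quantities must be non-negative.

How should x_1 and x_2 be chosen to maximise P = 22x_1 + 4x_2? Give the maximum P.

Extreme points and P = 22x_1 + 4x_2:
  (0, 30) → P = 120
  (0, 14) → P = 56
  (13, 47/2) → P = 380
  (45/2, 14) → P = 551

x_1 = 45/2, x_2 = 14, maximum P = 551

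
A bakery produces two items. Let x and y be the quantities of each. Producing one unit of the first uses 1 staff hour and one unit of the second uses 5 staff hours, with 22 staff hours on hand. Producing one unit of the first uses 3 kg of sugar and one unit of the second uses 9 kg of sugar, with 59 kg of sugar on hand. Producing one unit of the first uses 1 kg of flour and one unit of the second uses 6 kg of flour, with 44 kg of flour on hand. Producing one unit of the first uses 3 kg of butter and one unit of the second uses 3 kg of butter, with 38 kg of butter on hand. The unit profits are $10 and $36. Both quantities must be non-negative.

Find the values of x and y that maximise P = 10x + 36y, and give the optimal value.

Corner points and P = 10x + 36y:
  (0, 0) → P = 0
  (0, 22/5) → P = 792/5
  (38/3, 0) → P = 380/3
  (31/3, 7/3) → P = 562/3

x = 31/3, y = 7/3, maximum P = 562/3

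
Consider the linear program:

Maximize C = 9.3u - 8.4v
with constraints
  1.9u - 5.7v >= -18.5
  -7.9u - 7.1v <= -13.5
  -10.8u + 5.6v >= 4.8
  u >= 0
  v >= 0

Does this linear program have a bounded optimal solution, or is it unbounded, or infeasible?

Extreme points and C = 9.3u - 8.4v:
  (1906/1273, 4767/1273) → C = -22317/1273
  (0, 185/57) → C = -518/19
  (1038/3023, 4593/3023) → C = -144639/15115
  (0, 135/71) → C = -1134/71
The feasible region has finitely many vertices and no improving ray; the maximum is -144639/15115 at (1038/3023, 4593/3023).

bounded optimum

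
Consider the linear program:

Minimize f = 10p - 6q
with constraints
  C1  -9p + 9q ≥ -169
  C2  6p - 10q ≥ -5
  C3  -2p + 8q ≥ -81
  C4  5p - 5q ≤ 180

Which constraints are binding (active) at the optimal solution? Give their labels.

Extreme points and f = 10p - 6q:
  (1735/36, 353/12) → f = 2749/9
  (623/54, -391/54) → f = 4288/27
  (-425/14, -124/7) → f = -1381/7

The minimum is at (-425/14, -124/7). Substituting into each constraint, equality holds for C2 and C3; the remaining constraints have slack.

C2 and C3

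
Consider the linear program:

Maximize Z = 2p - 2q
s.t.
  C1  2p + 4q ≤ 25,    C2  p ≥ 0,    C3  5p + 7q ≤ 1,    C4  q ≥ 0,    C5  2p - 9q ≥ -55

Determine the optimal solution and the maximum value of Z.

p = 1/5, q = 0, maximum Z = 2/5

Vertices and Z = 2p - 2q:
  (0, 1/7) → Z = -2/7
  (0, 0) → Z = 0
  (1/5, 0) → Z = 2/5

The optimum lies where 5p + 7q = 1 and q = 0.
Solving simultaneously gives p = 1/5, q = 0.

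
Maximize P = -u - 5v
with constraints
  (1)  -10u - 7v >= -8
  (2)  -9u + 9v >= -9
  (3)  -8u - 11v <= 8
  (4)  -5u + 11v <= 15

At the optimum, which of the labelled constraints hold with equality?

(2) and (3)

Feasible corners and P = -u - 5v:
  (15/17, -2/17) → P = -5/17
  (-17/145, 38/29) → P = -933/145
  (3/19, -16/19) → P = 77/19
  (-23/13, 80/143) → P = -147/143

The maximum is at (3/19, -16/19). Substituting into each constraint, equality holds for (2) and (3); the remaining constraints have slack.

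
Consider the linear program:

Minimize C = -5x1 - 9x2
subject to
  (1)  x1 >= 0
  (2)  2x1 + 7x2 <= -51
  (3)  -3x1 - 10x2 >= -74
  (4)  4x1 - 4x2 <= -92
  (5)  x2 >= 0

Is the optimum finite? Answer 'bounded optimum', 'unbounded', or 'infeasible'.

The boundaries 2x1 + 7x2 = -51 and x2 = 0 meet at (-51/2, 0), but that point violates x1 ≥ 0. Every candidate vertex is excluded by some other constraint, so the feasible region is empty.

infeasible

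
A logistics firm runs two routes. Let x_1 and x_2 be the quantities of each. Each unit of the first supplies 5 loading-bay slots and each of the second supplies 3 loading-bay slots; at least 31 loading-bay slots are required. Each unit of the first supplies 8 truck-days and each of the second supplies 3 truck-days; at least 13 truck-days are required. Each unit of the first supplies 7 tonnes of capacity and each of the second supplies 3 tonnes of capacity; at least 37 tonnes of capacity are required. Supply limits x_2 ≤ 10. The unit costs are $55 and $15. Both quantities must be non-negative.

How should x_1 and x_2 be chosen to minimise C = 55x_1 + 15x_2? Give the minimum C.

x_1 = 1, x_2 = 10, minimum C = 205

Feasible corners and C = 55x_1 + 15x_2:
  (31/5, 0) → C = 341
  (3, 16/3) → C = 245
  (1, 10) → C = 205
The feasible region is unbounded (it extends along (1, 0)), but C strictly increases along every unbounded feasible direction, so there is no improving ray and the minimum is attained at a vertex.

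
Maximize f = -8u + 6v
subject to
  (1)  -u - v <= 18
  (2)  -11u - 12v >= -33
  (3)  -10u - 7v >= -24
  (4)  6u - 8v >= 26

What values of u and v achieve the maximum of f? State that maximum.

Corner points and f = -8u + 6v:
  (50, -68) → f = -808
  (-59/7, -67/7) → f = 10
  (187/61, -58/61) → f = -1844/61

u = -59/7, v = -67/7, maximum f = 10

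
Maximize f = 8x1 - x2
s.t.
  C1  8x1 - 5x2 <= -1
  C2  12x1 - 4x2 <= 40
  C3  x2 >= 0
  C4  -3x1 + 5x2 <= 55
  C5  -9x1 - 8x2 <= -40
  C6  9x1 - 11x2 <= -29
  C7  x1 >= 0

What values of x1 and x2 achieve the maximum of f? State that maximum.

x1 = 35/4, x2 = 65/4, maximum f = 215/4

Corner points and f = 8x1 - x2:
  (51/7, 83/7) → f = 325/7
  (134/43, 223/43) → f = 849/43
  (35/4, 65/4) → f = 215/4
  (0, 11) → f = -11
  (208/171, 69/19) → f = 1043/171
  (0, 5) → f = -5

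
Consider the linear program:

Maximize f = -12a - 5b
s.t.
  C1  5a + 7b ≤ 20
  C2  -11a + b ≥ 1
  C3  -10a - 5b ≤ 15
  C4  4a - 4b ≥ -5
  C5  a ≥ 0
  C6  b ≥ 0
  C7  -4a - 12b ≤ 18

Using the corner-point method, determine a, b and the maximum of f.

a = 0, b = 1, maximum f = -5

Extreme points and f = -12a - 5b:
  (1/40, 51/40) → f = -267/40
  (0, 1) → f = -5
  (0, 5/4) → f = -25/4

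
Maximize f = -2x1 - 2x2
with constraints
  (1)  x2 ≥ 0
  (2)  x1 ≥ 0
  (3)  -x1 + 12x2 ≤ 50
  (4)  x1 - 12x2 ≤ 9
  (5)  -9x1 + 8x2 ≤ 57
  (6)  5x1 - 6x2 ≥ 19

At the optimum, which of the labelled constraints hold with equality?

(1) and (6)

Corner points and f = -2x1 - 2x2:
  (9, 0) → f = -18
  (19/5, 0) → f = -38/5
  (88/9, 269/54) → f = -797/27
The feasible region is unbounded (it extends along (12, 1)), but f strictly decreases along every unbounded feasible direction, so there is no improving ray and the maximum is attained at a vertex.

The maximum is at (19/5, 0). Substituting into each constraint, equality holds for (1) and (6); the remaining constraints have slack.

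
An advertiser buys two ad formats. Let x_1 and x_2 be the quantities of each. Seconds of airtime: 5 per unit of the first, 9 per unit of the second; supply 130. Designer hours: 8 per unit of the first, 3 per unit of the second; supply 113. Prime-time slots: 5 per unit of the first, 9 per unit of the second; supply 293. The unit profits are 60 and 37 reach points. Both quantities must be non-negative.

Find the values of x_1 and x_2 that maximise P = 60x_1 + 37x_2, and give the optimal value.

x_1 = 11, x_2 = 25/3, maximum P = 2905/3

Corner points and P = 60x_1 + 37x_2:
  (0, 0) → P = 0
  (0, 130/9) → P = 4810/9
  (113/8, 0) → P = 1695/2
  (11, 25/3) → P = 2905/3

The optimum lies where 5x_1 + 9x_2 = 130 and 8x_1 + 3x_2 = 113.
Solving simultaneously gives x_1 = 11, x_2 = 25/3.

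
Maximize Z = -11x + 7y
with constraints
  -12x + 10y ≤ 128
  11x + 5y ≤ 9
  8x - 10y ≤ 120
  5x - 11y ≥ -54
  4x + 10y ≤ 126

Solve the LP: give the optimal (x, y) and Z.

Corner points and Z = -11x + 7y:
  (-62, -308/5) → Z = 1254/5
  (-434/41, 4/41) → Z = 4802/41
  (23/5, -208/25) → Z = -2721/25
  (-171/146, 639/146) → Z = 3177/73

The binding constraints are -12x + 10y = 128 and 8x - 10y = 120.
Solving simultaneously gives x = -62, y = -308/5.

x = -62, y = -308/5, maximum Z = 1254/5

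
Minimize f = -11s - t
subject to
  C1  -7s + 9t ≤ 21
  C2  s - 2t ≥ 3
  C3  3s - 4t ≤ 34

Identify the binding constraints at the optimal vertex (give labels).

C2 and C3

Feasible corners and f = -11s - t:
  (-69/5, -42/5) → f = 801/5
  (-390, -301) → f = 4591
  (28, 25/2) → f = -641/2

The minimum is at (28, 25/2). Substituting into each constraint, equality holds for C2 and C3; the remaining constraints have slack.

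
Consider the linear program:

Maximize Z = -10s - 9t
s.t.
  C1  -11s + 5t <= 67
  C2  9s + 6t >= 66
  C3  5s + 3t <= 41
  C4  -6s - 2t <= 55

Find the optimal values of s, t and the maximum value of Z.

s = 16, t = -13, maximum Z = -43

Feasible corners and Z = -10s - 9t:
  (-24/37, 443/37) → Z = -3747/37
  (2/29, 393/29) → Z = -3557/29
  (16, -13) → Z = -43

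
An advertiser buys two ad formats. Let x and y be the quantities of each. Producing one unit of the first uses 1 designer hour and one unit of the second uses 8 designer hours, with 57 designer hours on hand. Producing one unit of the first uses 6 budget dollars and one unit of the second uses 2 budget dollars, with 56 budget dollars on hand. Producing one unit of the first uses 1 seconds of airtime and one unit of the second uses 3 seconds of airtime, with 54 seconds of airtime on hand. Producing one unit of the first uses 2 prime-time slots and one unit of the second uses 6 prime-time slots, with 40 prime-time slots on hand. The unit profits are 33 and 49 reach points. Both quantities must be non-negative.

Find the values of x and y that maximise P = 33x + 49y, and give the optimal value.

x = 8, y = 4, maximum P = 460

Feasible corners and P = 33x + 49y:
  (0, 0) → P = 0
  (0, 20/3) → P = 980/3
  (28/3, 0) → P = 308
  (8, 4) → P = 460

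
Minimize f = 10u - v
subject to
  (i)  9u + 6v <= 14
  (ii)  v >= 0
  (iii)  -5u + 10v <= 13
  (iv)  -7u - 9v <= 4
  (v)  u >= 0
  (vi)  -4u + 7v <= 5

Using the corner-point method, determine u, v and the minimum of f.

Vertices and f = 10u - v:
  (14/9, 0) → f = 140/9
  (68/87, 101/87) → f = 193/29
  (0, 0) → f = 0
  (0, 5/7) → f = -5/7

The binding constraints are u = 0 and -4u + 7v = 5.
Solving simultaneously gives u = 0, v = 5/7.

u = 0, v = 5/7, minimum f = -5/7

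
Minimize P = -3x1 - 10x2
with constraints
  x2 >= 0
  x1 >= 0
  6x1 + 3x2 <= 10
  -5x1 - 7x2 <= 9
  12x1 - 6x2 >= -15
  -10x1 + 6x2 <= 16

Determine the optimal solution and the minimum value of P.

x1 = 5/24, x2 = 35/12, minimum P = -715/24

Feasible corners and P = -3x1 - 10x2:
  (0, 0) → P = 0
  (5/3, 0) → P = -5
  (0, 5/2) → P = -25
  (5/24, 35/12) → P = -715/24

The binding constraints are 6x1 + 3x2 = 10 and 12x1 - 6x2 = -15.
Solving simultaneously gives x1 = 5/24, x2 = 35/12.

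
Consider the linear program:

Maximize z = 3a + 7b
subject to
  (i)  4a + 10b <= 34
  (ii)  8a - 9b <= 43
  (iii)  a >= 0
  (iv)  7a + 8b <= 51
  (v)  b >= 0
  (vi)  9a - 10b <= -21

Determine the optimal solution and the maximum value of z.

a = 1, b = 3, maximum z = 24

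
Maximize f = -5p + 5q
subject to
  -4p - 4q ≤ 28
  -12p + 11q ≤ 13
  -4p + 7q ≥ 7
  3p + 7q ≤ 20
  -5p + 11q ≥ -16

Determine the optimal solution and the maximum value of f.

Vertices and f = -5p + 5q:
  (-7/20, 4/5) → f = 23/4
  (43/39, 31/13) → f = 250/39
  (13/7, 101/49) → f = 50/49

p = 43/39, q = 31/13, maximum f = 250/39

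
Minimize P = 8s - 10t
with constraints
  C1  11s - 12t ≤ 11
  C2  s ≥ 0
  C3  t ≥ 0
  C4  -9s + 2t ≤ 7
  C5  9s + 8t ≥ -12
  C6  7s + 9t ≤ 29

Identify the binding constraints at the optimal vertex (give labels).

Vertices and P = 8s - 10t:
  (1, 0) → P = 8
  (149/61, 242/183) → P = 1156/183
  (0, 0) → P = 0
  (0, 29/9) → P = -290/9

The minimum is at (0, 29/9). Substituting into each constraint, equality holds for C2 and C6; the remaining constraints have slack.

C2 and C6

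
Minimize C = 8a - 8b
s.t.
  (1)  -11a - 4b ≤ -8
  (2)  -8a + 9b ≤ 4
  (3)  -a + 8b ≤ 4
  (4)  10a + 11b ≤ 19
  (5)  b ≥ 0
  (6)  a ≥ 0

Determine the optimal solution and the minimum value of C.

a = 12/23, b = 13/23, minimum C = -8/23

Corner points and C = 8a - 8b:
  (12/23, 13/23) → C = -8/23
  (8/11, 0) → C = 64/11
  (108/91, 59/91) → C = 56/13
  (19/10, 0) → C = 76/5

At the optimal vertex, -11a - 4b = -8 and -a + 8b = 4.
Solving simultaneously gives a = 12/23, b = 13/23.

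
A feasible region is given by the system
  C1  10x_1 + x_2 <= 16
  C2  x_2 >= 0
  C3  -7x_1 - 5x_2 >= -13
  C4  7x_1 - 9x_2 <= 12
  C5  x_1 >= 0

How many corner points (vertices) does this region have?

4

Of the 10 pairwise boundary intersections, those satisfying every inequality are:
  (8/5, 0)
  (67/43, 18/43)
  (0, 0)
  (0, 13/5)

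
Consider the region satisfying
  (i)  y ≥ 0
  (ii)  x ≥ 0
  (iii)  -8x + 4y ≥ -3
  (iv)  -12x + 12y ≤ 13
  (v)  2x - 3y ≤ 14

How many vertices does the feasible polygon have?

4

The feasible vertices (each the meet of two boundaries and inside every other half-plane) are:
  (0, 0)
  (3/8, 0)
  (0, 13/12)
  (11/6, 35/12)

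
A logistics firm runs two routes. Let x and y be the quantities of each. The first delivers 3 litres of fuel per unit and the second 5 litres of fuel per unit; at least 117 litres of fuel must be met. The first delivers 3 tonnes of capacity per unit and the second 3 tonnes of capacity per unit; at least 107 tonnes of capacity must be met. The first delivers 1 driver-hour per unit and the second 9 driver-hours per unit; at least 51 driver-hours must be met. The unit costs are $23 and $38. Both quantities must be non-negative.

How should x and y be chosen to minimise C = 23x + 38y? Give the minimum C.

The feasible region is unbounded (it extends along (0, 1), (1, 0)), but C strictly increases along every unbounded feasible direction, so there is no improving ray and the minimum is attained at a vertex.

The binding constraints are 3x + 5y = 117 and 3x + 3y = 107.
Solving simultaneously gives x = 92/3, y = 5.

x = 92/3, y = 5, minimum C = 2686/3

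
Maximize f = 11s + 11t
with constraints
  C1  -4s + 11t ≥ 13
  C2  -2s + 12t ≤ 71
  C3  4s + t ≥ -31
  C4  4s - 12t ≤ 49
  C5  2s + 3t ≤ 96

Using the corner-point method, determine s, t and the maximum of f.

s = 625/26, t = 129/13, maximum f = 9713/26

At the optimal vertex, -4s + 11t = 13 and -2s + 12t = 71.
Solving simultaneously gives s = 625/26, t = 129/13.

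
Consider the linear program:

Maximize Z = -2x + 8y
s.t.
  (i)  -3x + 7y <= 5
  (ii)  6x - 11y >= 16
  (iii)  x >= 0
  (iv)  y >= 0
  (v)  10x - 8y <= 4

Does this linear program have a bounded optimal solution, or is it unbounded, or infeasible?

infeasible

The boundaries -3x + 7y = 5 and 6x - 11y = 16 meet at (167/9, 26/3), but that point violates 10x - 8y ≤ 4. Every candidate vertex is excluded by some other constraint, so the feasible region is empty.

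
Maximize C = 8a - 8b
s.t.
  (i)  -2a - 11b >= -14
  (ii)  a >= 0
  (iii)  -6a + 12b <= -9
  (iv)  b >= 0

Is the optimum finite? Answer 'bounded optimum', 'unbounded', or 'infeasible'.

bounded optimum

Corner points and C = 8a - 8b:
  (89/30, 11/15) → C = 268/15
  (7, 0) → C = 56
  (3/2, 0) → C = 12
The feasible region has finitely many vertices and no improving ray; the maximum is 56 at (7, 0).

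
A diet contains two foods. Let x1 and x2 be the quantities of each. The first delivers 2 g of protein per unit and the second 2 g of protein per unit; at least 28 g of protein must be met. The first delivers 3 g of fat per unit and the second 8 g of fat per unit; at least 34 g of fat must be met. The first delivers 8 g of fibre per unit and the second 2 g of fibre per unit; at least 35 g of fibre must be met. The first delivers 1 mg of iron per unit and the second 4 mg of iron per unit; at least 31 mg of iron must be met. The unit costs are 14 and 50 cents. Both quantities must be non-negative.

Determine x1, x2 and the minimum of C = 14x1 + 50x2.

The feasible region is unbounded (it extends along (0, 1), (1, 0)), but C strictly increases along every unbounded feasible direction, so there is no improving ray and the minimum is attained at a vertex.

At the optimal vertex, 2x1 + 2x2 = 28 and x1 + 4x2 = 31.
Solving simultaneously gives x1 = 25/3, x2 = 17/3.

x1 = 25/3, x2 = 17/3, minimum C = 400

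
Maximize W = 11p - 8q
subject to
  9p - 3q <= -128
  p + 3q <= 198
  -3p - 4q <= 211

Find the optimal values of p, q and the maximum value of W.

Vertices and W = 11p - 8q:
  (7, 191/3) → W = -1297/3
  (-229/9, -101/3) → W = -95/9
  (-285, 161) → W = -4423

p = -229/9, q = -101/3, maximum W = -95/9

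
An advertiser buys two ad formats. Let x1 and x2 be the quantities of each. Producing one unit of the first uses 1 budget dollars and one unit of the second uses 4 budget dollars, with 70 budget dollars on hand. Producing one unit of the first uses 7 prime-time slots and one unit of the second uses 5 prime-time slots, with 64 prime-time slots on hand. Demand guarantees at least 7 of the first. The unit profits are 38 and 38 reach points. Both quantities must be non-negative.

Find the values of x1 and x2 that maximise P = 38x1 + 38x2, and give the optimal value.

Extreme points and P = 38x1 + 38x2:
  (64/7, 0) → P = 2432/7
  (7, 0) → P = 266
  (7, 3) → P = 380

The binding constraints are 7x1 + 5x2 = 64 and x1 = 7.
Solving simultaneously gives x1 = 7, x2 = 3.

x1 = 7, x2 = 3, maximum P = 380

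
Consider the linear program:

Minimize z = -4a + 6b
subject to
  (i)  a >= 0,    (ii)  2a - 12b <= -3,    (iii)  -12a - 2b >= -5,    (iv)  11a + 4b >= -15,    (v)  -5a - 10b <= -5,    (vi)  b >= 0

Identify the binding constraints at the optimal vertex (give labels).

Corner points and z = -4a + 6b:
  (0, 5/2) → z = 15
  (0, 1/2) → z = 3
  (4/11, 7/22) → z = 5/11

The minimum is at (4/11, 7/22). Substituting into each constraint, equality holds for (iii) and (v); the remaining constraints have slack.

(iii) and (v)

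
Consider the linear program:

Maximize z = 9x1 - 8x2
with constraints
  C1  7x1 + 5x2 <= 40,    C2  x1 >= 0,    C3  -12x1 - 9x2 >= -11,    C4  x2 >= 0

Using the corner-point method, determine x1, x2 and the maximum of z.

Vertices and z = 9x1 - 8x2:
  (0, 11/9) → z = -88/9
  (0, 0) → z = 0
  (11/12, 0) → z = 33/4

At the optimal vertex, -12x1 - 9x2 = -11 and x2 = 0.
Solving simultaneously gives x1 = 11/12, x2 = 0.

x1 = 11/12, x2 = 0, maximum z = 33/4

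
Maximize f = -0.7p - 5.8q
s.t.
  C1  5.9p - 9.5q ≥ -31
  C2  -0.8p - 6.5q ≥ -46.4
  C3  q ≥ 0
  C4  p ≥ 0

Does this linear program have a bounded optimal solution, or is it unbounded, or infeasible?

Corner points and f = -0.7p - 5.8q:
  (4786/919, 29856/4595) → f = -949579/22975
  (0, 62/19) → f = -1798/95
  (58, 0) → f = -40.6
  (0, 0) → f = 0
The feasible region has finitely many vertices and no improving ray; the maximum is 0 at (0, 0).

bounded optimum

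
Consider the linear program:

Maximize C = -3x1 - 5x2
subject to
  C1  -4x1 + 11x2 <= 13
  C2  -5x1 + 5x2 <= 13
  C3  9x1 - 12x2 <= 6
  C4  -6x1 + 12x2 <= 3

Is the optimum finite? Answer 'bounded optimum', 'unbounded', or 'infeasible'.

bounded optimum

Vertices and C = -3x1 - 5x2:
  (-62/5, -49/5) → C = 431/5
  (-47/10, -21/10) → C = 123/5
  (3, 7/4) → C = -71/4
The feasible region has finitely many vertices and no improving ray; the maximum is 431/5 at (-62/5, -49/5).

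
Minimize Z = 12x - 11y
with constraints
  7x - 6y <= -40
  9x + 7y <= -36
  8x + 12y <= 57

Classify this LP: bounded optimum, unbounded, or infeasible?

unbounded

From the feasible point (-496/103, 108/103), moving in the direction (-12, 8) keeps every constraint satisfied while Z decreases without bound.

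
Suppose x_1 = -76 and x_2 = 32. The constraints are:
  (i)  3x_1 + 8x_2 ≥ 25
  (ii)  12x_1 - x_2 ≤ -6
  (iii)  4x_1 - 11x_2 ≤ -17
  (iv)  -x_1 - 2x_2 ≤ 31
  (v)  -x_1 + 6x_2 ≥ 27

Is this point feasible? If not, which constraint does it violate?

feasible

(i): 28 ≥ 25 ✓
(ii): -944 ≤ -6 ✓
(iii): -656 ≤ -17 ✓
(iv): 12 ≤ 31 ✓
(v): 268 ≥ 27 ✓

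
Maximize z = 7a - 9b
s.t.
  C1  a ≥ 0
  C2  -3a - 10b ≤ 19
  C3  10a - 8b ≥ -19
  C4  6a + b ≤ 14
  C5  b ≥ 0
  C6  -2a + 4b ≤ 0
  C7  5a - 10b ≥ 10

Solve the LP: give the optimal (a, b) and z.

a = 7/3, b = 0, maximum z = 49/3

Feasible corners and z = 7a - 9b:
  (7/3, 0) → z = 49/3
  (30/13, 2/13) → z = 192/13
  (2, 0) → z = 14

At the optimal vertex, 6a + b = 14 and b = 0.
Solving simultaneously gives a = 7/3, b = 0.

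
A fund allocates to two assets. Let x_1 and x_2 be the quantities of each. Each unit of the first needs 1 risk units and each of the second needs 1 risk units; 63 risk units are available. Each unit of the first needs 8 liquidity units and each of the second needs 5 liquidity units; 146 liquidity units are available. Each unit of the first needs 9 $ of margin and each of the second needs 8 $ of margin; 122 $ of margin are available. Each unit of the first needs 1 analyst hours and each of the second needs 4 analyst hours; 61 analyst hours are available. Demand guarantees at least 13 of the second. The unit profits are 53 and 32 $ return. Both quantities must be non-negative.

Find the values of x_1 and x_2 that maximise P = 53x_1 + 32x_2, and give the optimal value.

x_1 = 2, x_2 = 13, maximum P = 522

Vertices and P = 53x_1 + 32x_2:
  (0, 61/4) → P = 488
  (0, 13) → P = 416
  (2, 13) → P = 522

The binding constraints are 9x_1 + 8x_2 = 122 and x_2 = 13.
Solving simultaneously gives x_1 = 2, x_2 = 13.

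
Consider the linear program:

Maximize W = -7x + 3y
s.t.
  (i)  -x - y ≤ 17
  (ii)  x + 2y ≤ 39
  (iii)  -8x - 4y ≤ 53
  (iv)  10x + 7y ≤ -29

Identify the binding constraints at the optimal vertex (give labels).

Extreme points and W = -7x + 3y:
  (15/4, -83/4) → W = -177/2
  (30, -47) → W = -351
  (-255/16, 149/8) → W = 2679/16

The maximum is at (-255/16, 149/8). Substituting into each constraint, equality holds for (iii) and (iv); the remaining constraints have slack.

(iii) and (iv)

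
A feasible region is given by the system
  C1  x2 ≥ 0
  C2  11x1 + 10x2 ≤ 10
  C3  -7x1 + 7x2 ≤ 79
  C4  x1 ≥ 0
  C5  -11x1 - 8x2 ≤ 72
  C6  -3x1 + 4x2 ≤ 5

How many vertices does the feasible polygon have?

3

The feasible vertices (each the meet of two boundaries and inside every other half-plane) are:
  (10/11, 0)
  (0, 0)
  (0, 1)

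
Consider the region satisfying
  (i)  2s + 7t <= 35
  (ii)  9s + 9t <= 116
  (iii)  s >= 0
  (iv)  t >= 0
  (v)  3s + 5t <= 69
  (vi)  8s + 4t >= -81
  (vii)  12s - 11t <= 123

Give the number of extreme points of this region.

The feasible vertices (each the meet of two boundaries and inside every other half-plane) are:
  (497/45, 83/45)
  (0, 5)
  (2383/207, 95/69)
  (0, 0)
  (41/4, 0)

5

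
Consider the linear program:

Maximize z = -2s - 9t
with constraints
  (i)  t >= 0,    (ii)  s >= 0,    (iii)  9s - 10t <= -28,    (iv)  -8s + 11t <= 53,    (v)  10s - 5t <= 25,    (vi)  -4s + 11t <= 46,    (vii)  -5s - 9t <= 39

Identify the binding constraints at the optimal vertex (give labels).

Extreme points and z = -2s - 9t:
  (0, 14/5) → z = -126/5
  (0, 46/11) → z = -414/11
  (152/59, 302/59) → z = -3022/59

The maximum is at (0, 14/5). Substituting into each constraint, equality holds for (ii) and (iii); the remaining constraints have slack.

(ii) and (iii)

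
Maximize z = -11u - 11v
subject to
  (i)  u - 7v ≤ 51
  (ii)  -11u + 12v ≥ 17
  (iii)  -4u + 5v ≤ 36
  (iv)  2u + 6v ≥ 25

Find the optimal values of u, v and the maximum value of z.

Corner points and z = -11u - 11v:
  (347/7, 328/7) → z = -7425/7
  (11/5, 103/30) → z = -1859/30
  (-91/34, 86/17) → z = -891/34

u = -91/34, v = 86/17, maximum z = -891/34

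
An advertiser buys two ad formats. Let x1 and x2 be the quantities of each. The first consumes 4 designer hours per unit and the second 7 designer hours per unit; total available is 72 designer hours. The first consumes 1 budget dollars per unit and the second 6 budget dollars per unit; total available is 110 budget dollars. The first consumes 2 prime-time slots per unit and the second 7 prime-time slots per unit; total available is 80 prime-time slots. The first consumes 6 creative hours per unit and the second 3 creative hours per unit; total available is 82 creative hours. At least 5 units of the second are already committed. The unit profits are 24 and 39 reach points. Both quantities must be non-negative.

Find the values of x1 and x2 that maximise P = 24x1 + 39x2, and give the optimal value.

x1 = 37/4, x2 = 5, maximum P = 417

Vertices and P = 24x1 + 39x2:
  (0, 72/7) → P = 2808/7
  (0, 5) → P = 195
  (37/4, 5) → P = 417

The optimum lies where 4x1 + 7x2 = 72 and x2 = 5.
Solving simultaneously gives x1 = 37/4, x2 = 5.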